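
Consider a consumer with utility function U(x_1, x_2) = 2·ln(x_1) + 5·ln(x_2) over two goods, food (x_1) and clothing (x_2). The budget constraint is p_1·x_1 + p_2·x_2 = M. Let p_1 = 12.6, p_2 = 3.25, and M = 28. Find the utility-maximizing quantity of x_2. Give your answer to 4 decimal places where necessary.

Demand: x_1*(p_1,p_2,M) = 2/7·M/p_1 and x_2* = 5/7·M/p_2.
At p_1=12.6, p_2=3.25, M=28: x_2* = 5/7·28/3.25 = 6.1538.

x_2* = 6.1538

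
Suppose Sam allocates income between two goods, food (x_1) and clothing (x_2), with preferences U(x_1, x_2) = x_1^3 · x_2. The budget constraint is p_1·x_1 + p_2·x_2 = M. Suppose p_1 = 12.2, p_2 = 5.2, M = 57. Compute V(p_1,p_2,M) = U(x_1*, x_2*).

V = 117.9072

The MRS is 3·x_2/x_1. Set MRS = p_1/p_2.
Rearranging, p_2·x_2 = (1/3)·p_1·x_1. Substituting into the budget gives p_1·x_1·(1 + (1/3)) = M.
Demand: x_1*(p_1,p_2,M) = 0.75·M/p_1 and x_2* = 0.25·M/p_2.
At p_1=12.2, p_2=5.2, M=57: x_1* = 0.75·57/12.2 = 3.5041, x_2* = 2.7404.
Utility at the optimum: U(3.5041, 2.7404) = 117.9072.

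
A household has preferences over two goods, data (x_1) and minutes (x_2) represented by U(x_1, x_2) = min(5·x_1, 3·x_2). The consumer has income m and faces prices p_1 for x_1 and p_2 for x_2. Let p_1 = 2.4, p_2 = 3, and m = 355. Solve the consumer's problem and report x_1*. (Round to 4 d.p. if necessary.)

Leontief preferences: the optimum is at the kink where x_1/3 = x_2/5, i.e. x_2 = (5/3)·x_1.
Budget: p_1·x_1 + p_2·(5/3)·x_1 = m, so (3·p_1 + 5·p_2)·x_1 = 3·m.
Demand: x_1*(p_1,p_2,m) = 3·m/(3·p_1 + 5·p_2), x_2* = 5·m/(3·p_1 + 5·p_2).
Here 3·2.4 + 5·3 = 22.2, giving x_1* = 47.973.

x_1* = 47.973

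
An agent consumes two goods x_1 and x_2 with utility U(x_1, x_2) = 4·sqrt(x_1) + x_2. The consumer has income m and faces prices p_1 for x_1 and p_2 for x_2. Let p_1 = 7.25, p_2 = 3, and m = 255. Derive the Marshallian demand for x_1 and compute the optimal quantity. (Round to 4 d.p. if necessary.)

Set MRS = p_1/p_2: 2·x_1^(−1/2) = p_1/p_2.
Solve: √x_1 = 2·p_2/p_1, so x_1*(p_1,p_2) = (2·p_2/p_1)², and x_2* = (m − p_1·x_1*)/p_2.
Plugging in: x_1* = (2·3/7.25)² = 0.6849.

x_1* = 0.6849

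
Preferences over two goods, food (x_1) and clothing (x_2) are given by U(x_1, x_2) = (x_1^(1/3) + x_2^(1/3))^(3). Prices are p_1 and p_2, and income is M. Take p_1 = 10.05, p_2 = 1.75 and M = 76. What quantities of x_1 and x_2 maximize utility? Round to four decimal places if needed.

Numerically x_2/x_1 = 13.762332, so x_1* = 76/(10.05 + 1.75·13.762332) = 2.2265 and x_2* = 13.762332·2.2265 = 30.642.

x_1* = 2.2265, x_2* = 30.642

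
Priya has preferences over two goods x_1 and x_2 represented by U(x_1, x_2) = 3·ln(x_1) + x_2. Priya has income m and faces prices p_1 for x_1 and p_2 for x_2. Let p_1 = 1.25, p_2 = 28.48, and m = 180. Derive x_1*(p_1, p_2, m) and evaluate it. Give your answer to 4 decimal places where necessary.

At the given prices: x_1* = 3·28.48/1.25 = 68.352.

x_1* = 68.352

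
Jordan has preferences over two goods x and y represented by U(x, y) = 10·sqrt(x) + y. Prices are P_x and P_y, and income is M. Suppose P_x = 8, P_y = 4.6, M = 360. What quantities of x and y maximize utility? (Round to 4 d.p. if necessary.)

x* = 8.2656, y* = 63.8859

Utility is quasi-linear in y; the FOC for x is 5/√x = P_x/P_y.
Solve: √x = 5·P_y/P_x, so x*(P_x,P_y) = (5·P_y/P_x)², and y* = (M − P_x·x*)/P_y.
Plugging in: x* = (5·4.6/8)² = 8.2656, y* = 63.8859.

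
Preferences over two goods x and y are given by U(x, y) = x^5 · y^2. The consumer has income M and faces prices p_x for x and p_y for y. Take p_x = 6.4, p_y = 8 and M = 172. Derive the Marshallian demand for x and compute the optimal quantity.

x* = 19.1964

Demand: x*(p_x,p_y,M) = 5/7·M/p_x and y* = 2/7·M/p_y.
At p_x=6.4, p_y=8, M=172: x* = 5/7·172/6.4 = 19.1964.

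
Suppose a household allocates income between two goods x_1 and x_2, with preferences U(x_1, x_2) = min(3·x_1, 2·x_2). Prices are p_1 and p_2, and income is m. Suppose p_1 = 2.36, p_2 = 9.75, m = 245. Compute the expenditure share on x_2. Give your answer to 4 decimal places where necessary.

share on x_2 = 0.8611

With perfect complements, no substitution: consume in ratio x_1:x_2 = 2:3.
Budget: p_1·x_1 + p_2·(3/2)·x_1 = m, so (2·p_1 + 3·p_2)·x_1 = 2·m.
Demand: x_1*(p_1,p_2,m) = 2·m/(2·p_1 + 3·p_2), x_2* = 3·m/(2·p_1 + 3·p_2).
Here 2·2.36 + 3·9.75 = 33.97, giving x_1* = 14.4245 and x_2* = 21.6367.
Expenditure on x_2: 9.75·21.6367 = 210.9582; share = 0.8611.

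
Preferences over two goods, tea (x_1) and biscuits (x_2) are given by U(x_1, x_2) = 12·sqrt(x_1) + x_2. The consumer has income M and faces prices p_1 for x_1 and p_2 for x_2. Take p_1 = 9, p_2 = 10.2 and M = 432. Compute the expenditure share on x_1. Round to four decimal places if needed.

Utility is quasi-linear in x_2; the FOC for x_1 is 6/√x_1 = p_1/p_2.
Solve: √x_1 = 6·p_2/p_1, so x_1*(p_1,p_2) = (6·p_2/p_1)², and x_2* = (M − p_1·x_1*)/p_2.
Plugging in: x_1* = (6·10.2/9)² = 46.24, x_2* = 1.5529.
Expenditure on x_1: 9·46.24 = 416.16; share = 0.9633.

share on x_1 = 0.9633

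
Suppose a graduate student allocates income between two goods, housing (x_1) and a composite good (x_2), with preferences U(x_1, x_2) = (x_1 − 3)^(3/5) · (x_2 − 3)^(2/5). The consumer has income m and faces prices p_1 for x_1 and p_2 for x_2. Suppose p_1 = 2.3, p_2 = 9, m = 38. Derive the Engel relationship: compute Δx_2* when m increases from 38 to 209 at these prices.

Δx_2* = 7.6

After buying the subsistence bundle (3, 3), a share 0.6 of the remaining income goes to x_1: x_1* = 3 + 0.6·(m − 3p_1 − 3p_2)/p_1.
Discretionary income = 38 − 3·2.3 − 3·9 = 4.1; x_2* = 3 + 0.4·4.1/9 = 3.1822.
At m' = 209: x_2* = 10.7822. Change: 10.7822 − 3.1822 = 7.6.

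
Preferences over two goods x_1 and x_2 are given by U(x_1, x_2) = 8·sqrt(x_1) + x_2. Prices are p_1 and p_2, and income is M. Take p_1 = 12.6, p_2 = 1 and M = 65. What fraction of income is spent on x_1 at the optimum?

share on x_1 = 0.0195

Utility is quasi-linear in x_2; the FOC for x_1 is 4/√x_1 = p_1/p_2.
Thus x_1* = (4·p_2/p_1)² — independent of M — with the rest of income spent on x_2.
Plugging in: x_1* = (4·1/12.6)² = 0.1008, x_2* = 63.7302.
Expenditure on x_1: 12.6·0.1008 = 1.2698; share = 0.0195.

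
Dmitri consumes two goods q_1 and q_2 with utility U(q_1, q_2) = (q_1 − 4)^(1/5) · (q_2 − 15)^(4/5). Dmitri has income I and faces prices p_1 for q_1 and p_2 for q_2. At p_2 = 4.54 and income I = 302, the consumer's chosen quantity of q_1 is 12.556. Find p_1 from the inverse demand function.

This is Cobb-Douglas in (q_1−4, q_2−15): tangency gives 0.2·p_2·(q_2−15) = 0.8·p_1·(q_1−4).
After buying the subsistence bundle (4, 15), a share 0.2 of the remaining income goes to q_1: q_1* = 4 + 0.2·(I − 4p_1 − 15p_2)/p_1.
Set q_1* = 12.556 in the demand function and solve for p_1: p_1 = 5.

p_1 = 5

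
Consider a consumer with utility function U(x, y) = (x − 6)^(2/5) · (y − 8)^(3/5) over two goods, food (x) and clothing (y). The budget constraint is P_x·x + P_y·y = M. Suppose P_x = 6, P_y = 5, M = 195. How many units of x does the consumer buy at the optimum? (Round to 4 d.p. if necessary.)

MRS = (2/3)·(y−8)/(x−6). Tangency with P_x/P_y gives y−8 = (3/2)·(P_x/P_y)·(x−6).
Substituting into the budget: x* = 6 + 0.4·(M − 6·P_x − 8·P_y)/P_x, and y* = 8 + 0.6·(…)/P_y.
Discretionary income = 195 − 6·6 − 8·5 = 119; x* = 6 + 0.4·119/6 = 13.9333.

x* = 13.9333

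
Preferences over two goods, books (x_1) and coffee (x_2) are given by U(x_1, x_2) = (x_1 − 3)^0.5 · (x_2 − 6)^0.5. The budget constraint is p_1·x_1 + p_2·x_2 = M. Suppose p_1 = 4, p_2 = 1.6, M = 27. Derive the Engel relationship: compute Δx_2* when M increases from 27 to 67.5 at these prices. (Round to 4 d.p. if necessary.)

Δx_2* = 12.6562

Let x_1' = x_1−3, x_2' = x_2−6. MRS = x_2'/x_1' = p_1/p_2.
After buying the subsistence bundle (3, 6), a share 0.5 of the remaining income goes to x_1: x_1* = 3 + 0.5·(M − 3p_1 − 6p_2)/p_1.
Discretionary income = 27 − 3·4 − 6·1.6 = 5.4; x_2* = 6 + 0.5·5.4/1.6 = 7.6875.
At M' = 67.5: x_2* = 20.3438. Change: 20.3438 − 7.6875 = 12.6562.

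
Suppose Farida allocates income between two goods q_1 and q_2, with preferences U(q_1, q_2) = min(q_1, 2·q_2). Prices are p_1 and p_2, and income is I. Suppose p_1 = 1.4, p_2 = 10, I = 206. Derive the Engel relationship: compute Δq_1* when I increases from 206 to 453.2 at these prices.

Δq_1* = 38.625

Leontief preferences: the optimum is at the kink where q_1/2 = q_2/1, i.e. q_2 = (1/2)·q_1.
Budget: p_1·q_1 + p_2·(1/2)·q_1 = I, so (2·p_1 + p_2)·q_1 = 2·I.
Demand: q_1*(p_1,p_2,I) = 2·I/(2·p_1 + p_2), q_2* = I/(2·p_1 + p_2).
Here 2·1.4 + 10 = 12.8, giving q_1* = 32.1875.
At I' = 453.2: q_1* = 70.8125. Change: 70.8125 − 32.1875 = 38.625.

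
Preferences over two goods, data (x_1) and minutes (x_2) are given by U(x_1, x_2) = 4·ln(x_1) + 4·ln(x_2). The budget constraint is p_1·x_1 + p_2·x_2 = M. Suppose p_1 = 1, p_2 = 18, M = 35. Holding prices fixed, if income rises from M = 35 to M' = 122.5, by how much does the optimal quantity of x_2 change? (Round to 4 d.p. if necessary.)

Tangency: MRS = x_2/x_1 = p_1/p_2.
Rearranging, p_2·x_2 = p_1·x_1. Substituting into the budget gives p_1·x_1·(1 + 1) = M.
Demand: x_1*(p_1,p_2,M) = 0.5·M/p_1 and x_2* = 0.5·M/p_2.
At p_1=1, p_2=18, M=35: x_2* = 0.5·35/18 = 0.9722.
At M' = 122.5: x_2* = 3.4028. Change: 3.4028 − 0.9722 = 2.4306.

Δx_2* = 2.4306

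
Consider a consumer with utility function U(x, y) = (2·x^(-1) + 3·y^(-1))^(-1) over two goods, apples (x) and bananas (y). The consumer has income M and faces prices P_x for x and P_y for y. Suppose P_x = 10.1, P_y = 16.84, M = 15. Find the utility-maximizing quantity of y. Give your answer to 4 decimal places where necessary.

From the CES first-order condition, (2/3)·(y/x)^(2) = P_x/P_y.
Solve for the ratio: y/x = [(3/2)·P_x/P_y]^(0.5).
Substitute y = (y/x)·x into the budget: x* = M/(P_x + P_y·(y/x)).
Numerically y/x = 0.948495, so x* = 15/(10.1 + 16.84·0.948495) = 0.5753 and y* = 0.948495·0.5753 = 0.5457.

y* = 0.5457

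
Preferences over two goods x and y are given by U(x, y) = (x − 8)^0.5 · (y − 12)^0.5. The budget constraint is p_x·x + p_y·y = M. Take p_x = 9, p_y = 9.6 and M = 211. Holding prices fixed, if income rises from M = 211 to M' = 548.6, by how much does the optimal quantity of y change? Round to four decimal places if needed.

Δy* = 17.5833

MRS = (y−12)/(x−8). Tangency with p_x/p_y gives y−12 = (p_x/p_y)·(x−8).
After buying the subsistence bundle (8, 12), a share 0.5 of the remaining income goes to x: x* = 8 + 0.5·(M − 8p_x − 12p_y)/p_x.
Discretionary income = 211 − 8·9 − 12·9.6 = 23.8; y* = 12 + 0.5·23.8/9.6 = 13.2396.
At M' = 548.6: y* = 30.8229. Change: 30.8229 − 13.2396 = 17.5833.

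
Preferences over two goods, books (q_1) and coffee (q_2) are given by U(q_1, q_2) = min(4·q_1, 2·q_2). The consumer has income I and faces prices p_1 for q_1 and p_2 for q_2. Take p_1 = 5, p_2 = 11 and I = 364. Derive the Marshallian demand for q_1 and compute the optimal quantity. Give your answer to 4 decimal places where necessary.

q_1* = 13.4815

Here 2·5 + 4·11 = 54, giving q_1* = 13.4815.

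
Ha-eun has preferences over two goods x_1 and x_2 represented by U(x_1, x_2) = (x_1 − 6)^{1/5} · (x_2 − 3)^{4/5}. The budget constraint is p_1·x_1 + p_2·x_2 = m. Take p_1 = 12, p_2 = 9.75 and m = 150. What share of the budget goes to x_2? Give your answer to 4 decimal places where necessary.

This is Cobb-Douglas in (x_1−6, x_2−3): tangency gives 0.2·p_2·(x_2−3) = 0.8·p_1·(x_1−6).
After buying the subsistence bundle (6, 3), a share 0.2 of the remaining income goes to x_1: x_1* = 6 + 0.2·(m − 6p_1 − 3p_2)/p_1.
Discretionary income = 150 − 6·12 − 3·9.75 = 48.75; x_1* = 6 + 0.2·48.75/12 = 6.8125; x_2* = 3 + 0.8·48.75/9.75 = 7.
Expenditure on x_2: 9.75·7 = 68.25; share = 0.455.

share on x_2 = 0.455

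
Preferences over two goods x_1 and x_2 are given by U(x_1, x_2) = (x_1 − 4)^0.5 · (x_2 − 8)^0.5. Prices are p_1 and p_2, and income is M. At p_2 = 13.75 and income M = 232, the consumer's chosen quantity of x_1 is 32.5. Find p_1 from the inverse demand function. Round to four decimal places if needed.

This is Cobb-Douglas in (x_1−4, x_2−8): tangency gives 0.5·p_2·(x_2−8) = 0.5·p_1·(x_1−4).
Substituting into the budget: x_1* = 4 + 0.5·(M − 4·p_1 − 8·p_2)/p_1, and x_2* = 8 + 0.5·(…)/p_2.
Set x_1* = 32.5 in the demand function and solve for p_1: p_1 = 2.

p_1 = 2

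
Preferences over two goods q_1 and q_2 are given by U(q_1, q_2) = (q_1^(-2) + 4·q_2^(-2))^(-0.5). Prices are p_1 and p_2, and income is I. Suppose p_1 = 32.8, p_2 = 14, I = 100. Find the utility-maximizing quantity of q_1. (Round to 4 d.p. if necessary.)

q_1* = 1.6047

From the CES first-order condition, (1/4)·(q_2/q_1)^(3) = p_1/p_2.
Solve for the ratio: q_2/q_1 = [4·p_1/p_2]^(1/3).
With the ratio pinned down, the budget gives q_1* = I/(p_1 + p_2·(q_2/q_1)) and q_2* = (q_2/q_1)·q_1*.
Numerically q_2/q_1 = 2.108314, so q_1* = 100/(32.8 + 14·2.108314) = 1.6047.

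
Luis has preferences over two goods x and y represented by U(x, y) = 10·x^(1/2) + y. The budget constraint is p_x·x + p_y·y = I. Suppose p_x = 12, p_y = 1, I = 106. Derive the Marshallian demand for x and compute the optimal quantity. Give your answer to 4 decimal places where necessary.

Solve: √x = 5·p_y/p_x, so x*(p_x,p_y) = (5·p_y/p_x)², and y* = (I − p_x·x*)/p_y.
Plugging in: x* = (5·1/12)² = 0.1736.

x* = 0.1736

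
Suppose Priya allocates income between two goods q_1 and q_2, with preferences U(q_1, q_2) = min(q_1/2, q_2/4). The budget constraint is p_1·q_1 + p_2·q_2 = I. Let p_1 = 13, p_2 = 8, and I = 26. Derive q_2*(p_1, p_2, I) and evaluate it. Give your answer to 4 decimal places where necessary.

With perfect complements, no substitution: consume in ratio q_1:q_2 = 2:4.
Budget: p_1·q_1 + p_2·2·q_1 = I, so (2·p_1 + 4·p_2)·q_1 = 2·I.
Demand: q_1*(p_1,p_2,I) = 2·I/(2·p_1 + 4·p_2), q_2* = 4·I/(2·p_1 + 4·p_2).
Here 2·13 + 4·8 = 58, giving q_2* = 1.7931.

q_2* = 1.7931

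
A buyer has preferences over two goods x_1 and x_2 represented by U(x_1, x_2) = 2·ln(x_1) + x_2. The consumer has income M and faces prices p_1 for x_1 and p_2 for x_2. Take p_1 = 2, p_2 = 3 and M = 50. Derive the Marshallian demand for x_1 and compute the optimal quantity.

x_1* = 3

Set MRS = p_1/p_2: (2/x_1)/1 = p_1/p_2.
So x_1*(p_1,p_2) = 2·p_2/p_1, independent of income; and x_2* = (M − 2·p_2)/p_2.
At the given prices: x_1* = 2·3/2 = 3.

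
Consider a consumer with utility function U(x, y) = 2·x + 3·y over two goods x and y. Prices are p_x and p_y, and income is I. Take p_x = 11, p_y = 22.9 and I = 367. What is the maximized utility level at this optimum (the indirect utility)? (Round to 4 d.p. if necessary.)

Perfect substitutes: compare marginal utility per dollar. 2/p_x vs 3/p_y → 0.1818 vs 0.131.
x gives more utility per dollar, so spend all income on x: x* = I/p_x, y* = 0.
Numerically: x* = 33.3636, y* = 0.
Utility at the optimum: U(33.3636, 0) = 66.7273.

V = 66.7273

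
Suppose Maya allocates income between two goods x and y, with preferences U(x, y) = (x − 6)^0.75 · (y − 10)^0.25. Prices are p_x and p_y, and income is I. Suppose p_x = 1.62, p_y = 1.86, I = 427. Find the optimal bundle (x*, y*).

x* = 190.5741, y* = 63.586

This is Cobb-Douglas in (x−6, y−10): tangency gives 0.75·p_y·(y−10) = 0.25·p_x·(x−6).
Substituting into the budget: x* = 6 + 0.75·(I − 6·p_x − 10·p_y)/p_x, and y* = 10 + 0.25·(…)/p_y.
Discretionary income = 427 − 6·1.62 − 10·1.86 = 398.68; x* = 6 + 0.75·398.68/1.62 = 190.5741; y* = 10 + 0.25·398.68/1.86 = 63.586.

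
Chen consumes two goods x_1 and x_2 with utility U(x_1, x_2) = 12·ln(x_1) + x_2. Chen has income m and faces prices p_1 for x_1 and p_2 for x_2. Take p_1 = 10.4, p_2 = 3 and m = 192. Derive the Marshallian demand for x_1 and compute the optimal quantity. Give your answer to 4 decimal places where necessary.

Set MRS = p_1/p_2: (12/x_1)/1 = p_1/p_2.
So x_1*(p_1,p_2) = 12·p_2/p_1, independent of income; and x_2* = (m − 12·p_2)/p_2.
At the given prices: x_1* = 12·3/10.4 = 3.4615.

x_1* = 3.4615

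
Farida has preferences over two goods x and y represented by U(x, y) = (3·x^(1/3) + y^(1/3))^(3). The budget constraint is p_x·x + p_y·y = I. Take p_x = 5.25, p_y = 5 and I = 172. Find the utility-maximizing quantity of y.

From the CES first-order condition, 3·(y/x)^(2/3) = p_x/p_y.
Solve for the ratio: y/x = [(1/3)·p_x/p_y]^(1.5).
With the ratio pinned down, the budget gives x* = I/(p_x + p_y·(y/x)) and y* = (y/x)·x*.
Numerically y/x = 0.207063, so x* = 172/(5.25 + 5·0.207063) = 27.3654 and y* = 0.207063·27.3654 = 5.6664.

y* = 5.6664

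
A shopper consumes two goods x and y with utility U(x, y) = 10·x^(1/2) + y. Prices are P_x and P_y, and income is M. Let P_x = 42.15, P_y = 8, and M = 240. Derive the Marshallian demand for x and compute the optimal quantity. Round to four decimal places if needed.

x* = 0.9006

Utility is quasi-linear in y; the FOC for x is 5/√x = P_x/P_y.
Thus x* = (5·P_y/P_x)² — independent of M — with the rest of income spent on y.
Plugging in: x* = (5·8/42.15)² = 0.9006.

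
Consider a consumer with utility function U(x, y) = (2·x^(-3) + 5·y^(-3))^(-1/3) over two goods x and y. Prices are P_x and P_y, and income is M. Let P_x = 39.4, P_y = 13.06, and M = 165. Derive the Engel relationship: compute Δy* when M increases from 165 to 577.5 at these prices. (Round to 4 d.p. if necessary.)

Δy* = 11.1985

MRS = MU_x/MU_y = (2/5)·(y/x)^(4). Set equal to P_x/P_y.
Hence y/x = ((5/2)·P_x/P_y)^(1/(4)), i.e. raised to the 0.25 power.
Substitute y = (y/x)·x into the budget: x* = M/(P_x + P_y·(y/x)).
Numerically y/x = 1.657194, so x* = 165/(39.4 + 13.06·1.657194) = 2.703 and y* = 1.657194·2.703 = 4.4794.
At M' = 577.5: y* = 15.678. Change: 15.678 − 4.4794 = 11.1985.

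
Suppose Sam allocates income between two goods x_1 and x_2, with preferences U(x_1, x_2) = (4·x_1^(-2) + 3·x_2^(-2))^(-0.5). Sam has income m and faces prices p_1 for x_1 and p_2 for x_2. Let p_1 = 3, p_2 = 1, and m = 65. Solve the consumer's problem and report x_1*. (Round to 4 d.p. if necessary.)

MU_x_1 ∝ 4·x_1^(-3), MU_x_2 ∝ 3·x_2^(-3), so MRS = (4/3)·(x_2/x_1)^(3) = p_1/p_2.
Hence x_2/x_1 = ((3/4)·p_1/p_2)^(1/(3)), i.e. raised to the 1/3 power.
With the ratio pinned down, the budget gives x_1* = m/(p_1 + p_2·(x_2/x_1)) and x_2* = (x_2/x_1)·x_1*.
Numerically x_2/x_1 = 1.310371, so x_1* = 65/(3 + 1·1.310371) = 15.0799.

x_1* = 15.0799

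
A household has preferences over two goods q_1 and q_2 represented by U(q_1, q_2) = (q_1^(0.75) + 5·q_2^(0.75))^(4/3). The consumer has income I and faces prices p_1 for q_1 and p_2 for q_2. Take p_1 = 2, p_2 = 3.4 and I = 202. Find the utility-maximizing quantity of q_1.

q_1* = 0.7877

Substitute q_2 = (q_2/q_1)·q_1 into the budget: q_1* = I/(p_1 + p_2·(q_2/q_1)).
Numerically q_2/q_1 = 74.83148, so q_1* = 202/(2 + 3.4·74.83148) = 0.7877.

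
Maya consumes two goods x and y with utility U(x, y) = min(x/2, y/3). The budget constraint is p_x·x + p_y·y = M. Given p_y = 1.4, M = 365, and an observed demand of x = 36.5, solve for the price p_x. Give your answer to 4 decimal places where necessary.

With perfect complements, no substitution: consume in ratio x:y = 2:3.
Budget: p_x·x + p_y·(3/2)·x = M, so (2·p_x + 3·p_y)·x = 2·M.
Demand: x*(p_x,p_y,M) = 2·M/(2·p_x + 3·p_y), y* = 3·M/(2·p_x + 3·p_y).
Set x* = 36.5 in the demand function and solve for p_x: p_x = 7.9.

p_x = 7.9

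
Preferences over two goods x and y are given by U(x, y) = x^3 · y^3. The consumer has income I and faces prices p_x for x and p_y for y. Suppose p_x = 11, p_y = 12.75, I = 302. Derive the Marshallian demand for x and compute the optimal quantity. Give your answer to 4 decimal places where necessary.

x* = 13.7273

MU_x/MU_y = (3·y)/(3·x); tangency sets this equal to p_x/p_y.
So 3·p_y·y = 3·p_x·x; combined with the budget, a share 0.5 of income goes to x.
Demand: x*(p_x,p_y,I) = 0.5·I/p_x and y* = 0.5·I/p_y.
At p_x=11, p_y=12.75, I=302: x* = 0.5·302/11 = 13.7273.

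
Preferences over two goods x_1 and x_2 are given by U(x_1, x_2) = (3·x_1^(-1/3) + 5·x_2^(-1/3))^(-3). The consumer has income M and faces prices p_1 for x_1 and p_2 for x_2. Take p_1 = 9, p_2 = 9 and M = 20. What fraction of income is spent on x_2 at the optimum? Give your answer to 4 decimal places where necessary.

From the CES first-order condition, (3/5)·(x_2/x_1)^(4/3) = p_1/p_2.
Solve for the ratio: x_2/x_1 = [(5/3)·p_1/p_2]^(0.75).
Substitute x_2 = (x_2/x_1)·x_1 into the budget: x_1* = M/(p_1 + p_2·(x_2/x_1)).
Numerically x_2/x_1 = 1.466853, so x_1* = 20/(9 + 9·1.466853) = 0.9008 and x_2* = 1.466853·0.9008 = 1.3214.
Expenditure on x_2: 9·1.3214 = 11.8925; share = 0.5946.

share on x_2 = 0.5946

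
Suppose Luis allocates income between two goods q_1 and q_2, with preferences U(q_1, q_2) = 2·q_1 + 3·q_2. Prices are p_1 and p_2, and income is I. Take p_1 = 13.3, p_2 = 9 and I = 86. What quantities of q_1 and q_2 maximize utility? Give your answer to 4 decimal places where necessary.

q_1* = 0, q_2* = 9.5556

Linear utility — the consumer picks whichever good has higher MU/price: 2/13.3 = 0.1504 vs 3/9 = 0.3333.
q_2 gives more utility per dollar, so spend all income on q_2: q_2* = I/p_2, q_1* = 0.
Numerically: q_1* = 0, q_2* = 9.5556.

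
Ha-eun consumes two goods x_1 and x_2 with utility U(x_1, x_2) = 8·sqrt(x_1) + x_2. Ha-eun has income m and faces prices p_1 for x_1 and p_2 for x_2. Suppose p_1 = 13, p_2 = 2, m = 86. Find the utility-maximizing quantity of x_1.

Thus x_1* = (4·p_2/p_1)² — independent of m — with the rest of income spent on x_2.
Plugging in: x_1* = (4·2/13)² = 0.3787.

x_1* = 0.3787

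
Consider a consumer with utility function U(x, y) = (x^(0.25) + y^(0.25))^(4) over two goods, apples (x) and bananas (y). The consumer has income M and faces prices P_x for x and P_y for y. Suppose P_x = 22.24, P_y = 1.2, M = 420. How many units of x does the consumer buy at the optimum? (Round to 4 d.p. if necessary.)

x* = 5.1791

Substitute y = (y/x)·x into the budget: x* = M/(P_x + P_y·(y/x)).
Numerically y/x = 49.046127, so x* = 420/(22.24 + 1.2·49.046127) = 5.1791.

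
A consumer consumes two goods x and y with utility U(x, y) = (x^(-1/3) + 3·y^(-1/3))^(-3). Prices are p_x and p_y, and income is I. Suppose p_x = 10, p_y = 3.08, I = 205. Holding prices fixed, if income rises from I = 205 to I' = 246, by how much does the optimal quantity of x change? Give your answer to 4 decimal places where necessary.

MRS = MU_x/MU_y = (1/3)·(y/x)^(4/3). Set equal to p_x/p_y.
Solve for the ratio: y/x = [3·p_x/p_y]^(0.75).
With the ratio pinned down, the budget gives x* = I/(p_x + p_y·(y/x)) and y* = (y/x)·x*.
Numerically y/x = 5.513507, so x* = 205/(10 + 3.08·5.513507) = 7.5978.
At I' = 246: x* = 9.1173. Change: 9.1173 − 7.5978 = 1.5196.

Δx* = 1.5196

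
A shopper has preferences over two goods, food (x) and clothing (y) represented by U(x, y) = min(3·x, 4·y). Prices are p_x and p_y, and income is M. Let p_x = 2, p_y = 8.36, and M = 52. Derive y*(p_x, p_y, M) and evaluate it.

y* = 4.7158

Leontief preferences: the optimum is at the kink where x/4 = y/3, i.e. y = (3/4)·x.
Budget: p_x·x + p_y·(3/4)·x = M, so (4·p_x + 3·p_y)·x = 4·M.
Demand: x*(p_x,p_y,M) = 4·M/(4·p_x + 3·p_y), y* = 3·M/(4·p_x + 3·p_y).
Here 4·2 + 3·8.36 = 33.08, giving y* = 4.7158.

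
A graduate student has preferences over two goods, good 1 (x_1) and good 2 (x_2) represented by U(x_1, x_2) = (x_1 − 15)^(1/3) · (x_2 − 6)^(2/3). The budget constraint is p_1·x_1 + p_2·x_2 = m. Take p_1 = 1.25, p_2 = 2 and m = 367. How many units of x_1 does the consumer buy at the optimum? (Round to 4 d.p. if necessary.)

Let x_1' = x_1−15, x_2' = x_2−6. MRS = (1/2)·x_2'/x_1' = p_1/p_2.
After buying the subsistence bundle (15, 6), a share 1/3 of the remaining income goes to x_1: x_1* = 15 + 1/3·(m − 15p_1 − 6p_2)/p_1.
Discretionary income = 367 − 15·1.25 − 6·2 = 336.25; x_1* = 15 + 1/3·336.25/1.25 = 104.6667.

x_1* = 104.6667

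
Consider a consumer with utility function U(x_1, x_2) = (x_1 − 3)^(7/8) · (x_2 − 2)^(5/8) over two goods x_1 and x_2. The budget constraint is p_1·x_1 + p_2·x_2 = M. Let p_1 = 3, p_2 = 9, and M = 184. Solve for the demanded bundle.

This is Cobb-Douglas in (x_1−3, x_2−2): tangency gives 0.875·p_2·(x_2−2) = 0.625·p_1·(x_1−3).
After buying the subsistence bundle (3, 2), a share 7/12 of the remaining income goes to x_1: x_1* = 3 + 7/12·(M − 3p_1 − 2p_2)/p_1.
Discretionary income = 184 − 3·3 − 2·9 = 157; x_1* = 3 + 7/12·157/3 = 33.5278; x_2* = 2 + 5/12·157/9 = 9.2685.

x_1* = 33.5278, x_2* = 9.2685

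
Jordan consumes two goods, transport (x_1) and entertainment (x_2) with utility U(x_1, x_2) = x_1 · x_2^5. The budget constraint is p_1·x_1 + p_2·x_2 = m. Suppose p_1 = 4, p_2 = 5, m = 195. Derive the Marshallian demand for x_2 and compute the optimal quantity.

The MRS is (1/5)·x_2/x_1. Set MRS = p_1/p_2.
Rearranging, p_2·x_2 = 5·p_1·x_1. Substituting into the budget gives p_1·x_1·(1 + 5) = m.
Demand: x_1*(p_1,p_2,m) = 1/6·m/p_1 and x_2* = 5/6·m/p_2.
At p_1=4, p_2=5, m=195: x_2* = 5/6·195/5 = 32.5.

x_2* = 32.5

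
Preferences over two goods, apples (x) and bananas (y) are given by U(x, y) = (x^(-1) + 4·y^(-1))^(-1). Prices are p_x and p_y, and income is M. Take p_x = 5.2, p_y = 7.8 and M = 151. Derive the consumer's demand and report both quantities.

MRS = MU_x/MU_y = (1/4)·(y/x)^(2). Set equal to p_x/p_y.
Solve for the ratio: y/x = [4·p_x/p_y]^(0.5).
With the ratio pinned down, the budget gives x* = M/(p_x + p_y·(y/x)) and y* = (y/x)·x*.
Numerically y/x = 1.632993, so x* = 151/(5.2 + 7.8·1.632993) = 8.4182 and y* = 1.632993·8.4182 = 13.7468.

x* = 8.4182, y* = 13.7468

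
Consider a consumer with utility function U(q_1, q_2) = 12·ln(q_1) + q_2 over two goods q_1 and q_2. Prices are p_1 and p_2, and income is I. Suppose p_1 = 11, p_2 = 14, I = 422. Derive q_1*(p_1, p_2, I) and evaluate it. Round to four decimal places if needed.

MU_q_1 = 12/q_1, MU_q_2 = 1. Tangency: 12/q_1 = p_1/p_2.
So q_1*(p_1,p_2) = 12·p_2/p_1, independent of income; and q_2* = (I − 12·p_2)/p_2.
At the given prices: q_1* = 12·14/11 = 15.2727.

q_1* = 15.2727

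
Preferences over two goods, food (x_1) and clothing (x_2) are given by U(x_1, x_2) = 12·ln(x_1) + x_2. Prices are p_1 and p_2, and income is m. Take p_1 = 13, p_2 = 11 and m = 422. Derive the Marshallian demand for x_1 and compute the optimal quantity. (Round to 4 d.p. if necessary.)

MU_x_1 = 12/x_1, MU_x_2 = 1. Tangency: 12/x_1 = p_1/p_2.
So x_1*(p_1,p_2) = 12·p_2/p_1, independent of income; and x_2* = (m − 12·p_2)/p_2.
At the given prices: x_1* = 12·11/13 = 10.1538.

x_1* = 10.1538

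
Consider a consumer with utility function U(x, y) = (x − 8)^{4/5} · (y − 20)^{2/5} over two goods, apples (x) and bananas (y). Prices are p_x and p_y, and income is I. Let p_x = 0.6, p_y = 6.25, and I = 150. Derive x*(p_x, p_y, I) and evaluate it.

x* = 30.4444

MRS = 2·(y−20)/(x−8). Tangency with p_x/p_y gives y−20 = (1/2)·(p_x/p_y)·(x−8).
After buying the subsistence bundle (8, 20), a share 2/3 of the remaining income goes to x: x* = 8 + 2/3·(I − 8p_x − 20p_y)/p_x.
Discretionary income = 150 − 8·0.6 − 20·6.25 = 20.2; x* = 8 + 2/3·20.2/0.6 = 30.4444.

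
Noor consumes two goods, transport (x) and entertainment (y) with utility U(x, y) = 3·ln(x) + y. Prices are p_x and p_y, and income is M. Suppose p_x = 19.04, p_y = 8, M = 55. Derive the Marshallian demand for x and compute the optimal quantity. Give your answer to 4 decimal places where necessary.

x* = 1.2605

Set MRS = p_x/p_y: (3/x)/1 = p_x/p_y.
So x*(p_x,p_y) = 3·p_y/p_x, independent of income; and y* = (M − 3·p_y)/p_y.
At the given prices: x* = 3·8/19.04 = 1.2605.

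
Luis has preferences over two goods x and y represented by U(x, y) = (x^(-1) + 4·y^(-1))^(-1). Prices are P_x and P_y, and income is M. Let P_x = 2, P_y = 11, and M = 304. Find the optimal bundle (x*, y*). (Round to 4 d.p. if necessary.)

MRS = MU_x/MU_y = (1/4)·(y/x)^(2). Set equal to P_x/P_y.
Solve for the ratio: y/x = [4·P_x/P_y]^(0.5).
Substitute y = (y/x)·x into the budget: x* = M/(P_x + P_y·(y/x)).
Numerically y/x = 0.852803, so x* = 304/(2 + 11·0.852803) = 26.7116 and y* = 0.852803·26.7116 = 22.7797.

x* = 26.7116, y* = 22.7797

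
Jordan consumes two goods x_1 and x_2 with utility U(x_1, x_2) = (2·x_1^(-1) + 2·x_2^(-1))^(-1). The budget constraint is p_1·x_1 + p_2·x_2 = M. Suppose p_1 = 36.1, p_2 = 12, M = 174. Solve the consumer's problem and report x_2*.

MRS = MU_x_1/MU_x_2 = (x_2/x_1)^(2). Set equal to p_1/p_2.
Hence x_2/x_1 = (p_1/p_2)^(1/(2)), i.e. raised to the 0.5 power.
With the ratio pinned down, the budget gives x_1* = M/(p_1 + p_2·(x_2/x_1)) and x_2* = (x_2/x_1)·x_1*.
Numerically x_2/x_1 = 1.734455, so x_1* = 174/(36.1 + 12·1.734455) = 3.0573 and x_2* = 1.734455·3.0573 = 5.3027.

x_2* = 5.3027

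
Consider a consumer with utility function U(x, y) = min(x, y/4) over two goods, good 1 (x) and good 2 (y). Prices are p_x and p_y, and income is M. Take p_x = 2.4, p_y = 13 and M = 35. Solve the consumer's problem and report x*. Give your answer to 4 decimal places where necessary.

x* = 0.6434

With perfect complements, no substitution: consume in ratio x:y = 1:4.
Budget: p_x·x + p_y·4·x = M, so (p_x + 4·p_y)·x = M.
Demand: x*(p_x,p_y,M) = M/(p_x + 4·p_y), y* = 4·M/(p_x + 4·p_y).
Here 2.4 + 4·13 = 54.4, giving x* = 0.6434.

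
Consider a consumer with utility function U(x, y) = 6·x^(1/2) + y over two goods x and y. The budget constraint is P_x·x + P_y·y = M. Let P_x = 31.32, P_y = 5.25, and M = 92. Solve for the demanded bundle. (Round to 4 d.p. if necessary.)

x* = 0.2529, y* = 16.0152

Solve: √x = 3·P_y/P_x, so x*(P_x,P_y) = (3·P_y/P_x)², and y* = (M − P_x·x*)/P_y.
Plugging in: x* = (3·5.25/31.32)² = 0.2529, y* = 16.0152.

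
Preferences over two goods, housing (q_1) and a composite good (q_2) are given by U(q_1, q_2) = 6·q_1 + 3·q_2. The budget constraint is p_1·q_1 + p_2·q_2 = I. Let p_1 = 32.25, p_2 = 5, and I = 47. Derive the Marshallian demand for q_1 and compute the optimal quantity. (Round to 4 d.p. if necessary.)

q_1* = 0

Perfect substitutes: compare marginal utility per dollar. 6/p_1 vs 3/p_2 → 0.186 vs 0.6.
q_2 gives more utility per dollar, so spend all income on q_2: q_2* = I/p_2, q_1* = 0.
Numerically: q_1* = 0, q_2* = 9.4.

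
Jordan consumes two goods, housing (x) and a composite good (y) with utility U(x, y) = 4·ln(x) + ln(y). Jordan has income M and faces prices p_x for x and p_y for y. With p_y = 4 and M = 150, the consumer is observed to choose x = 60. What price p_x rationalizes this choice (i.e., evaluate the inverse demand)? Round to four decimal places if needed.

Tangency: MRS = 4·y/x = p_x/p_y.
Rearranging, p_y·y = (1/4)·p_x·x. Substituting into the budget gives p_x·x·(1 + (1/4)) = M.
Demand: x*(p_x,p_y,M) = 0.8·M/p_x and y* = 0.2·M/p_y.
Set x* = 60 in the demand function and solve for p_x: p_x = 2.

p_x = 2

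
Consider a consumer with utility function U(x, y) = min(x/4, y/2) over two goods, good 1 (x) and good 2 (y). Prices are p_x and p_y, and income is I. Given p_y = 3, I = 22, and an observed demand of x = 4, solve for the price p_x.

p_x = 4

With perfect complements, no substitution: consume in ratio x:y = 4:2.
Budget: p_x·x + p_y·(1/2)·x = I, so (4·p_x + 2·p_y)·x = 4·I.
Demand: x*(p_x,p_y,I) = 4·I/(4·p_x + 2·p_y), y* = 2·I/(4·p_x + 2·p_y).
Set x* = 4 in the demand function and solve for p_x: p_x = 4.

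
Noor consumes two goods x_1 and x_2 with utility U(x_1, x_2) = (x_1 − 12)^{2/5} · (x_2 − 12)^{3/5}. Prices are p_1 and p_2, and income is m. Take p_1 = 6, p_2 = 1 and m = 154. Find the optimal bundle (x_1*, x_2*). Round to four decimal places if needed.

This is Cobb-Douglas in (x_1−12, x_2−12): tangency gives 0.4·p_2·(x_2−12) = 0.6·p_1·(x_1−12).
After buying the subsistence bundle (12, 12), a share 0.4 of the remaining income goes to x_1: x_1* = 12 + 0.4·(m − 12p_1 − 12p_2)/p_1.
Discretionary income = 154 − 12·6 − 12·1 = 70; x_1* = 12 + 0.4·70/6 = 16.6667; x_2* = 12 + 0.6·70/1 = 54.

x_1* = 16.6667, x_2* = 54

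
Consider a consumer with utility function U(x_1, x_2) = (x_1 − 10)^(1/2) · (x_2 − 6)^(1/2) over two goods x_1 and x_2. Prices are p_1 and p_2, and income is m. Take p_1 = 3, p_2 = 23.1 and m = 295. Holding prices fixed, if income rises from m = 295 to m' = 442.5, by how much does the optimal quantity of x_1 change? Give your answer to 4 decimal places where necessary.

Δx_1* = 24.5833

MRS = (x_2−6)/(x_1−10). Tangency with p_1/p_2 gives x_2−6 = (p_1/p_2)·(x_1−10).
Substituting into the budget: x_1* = 10 + 0.5·(m − 10·p_1 − 6·p_2)/p_1, and x_2* = 6 + 0.5·(…)/p_2.
Discretionary income = 295 − 10·3 − 6·23.1 = 126.4; x_1* = 10 + 0.5·126.4/3 = 31.0667.
At m' = 442.5: x_1* = 55.65. Change: 55.65 − 31.0667 = 24.5833.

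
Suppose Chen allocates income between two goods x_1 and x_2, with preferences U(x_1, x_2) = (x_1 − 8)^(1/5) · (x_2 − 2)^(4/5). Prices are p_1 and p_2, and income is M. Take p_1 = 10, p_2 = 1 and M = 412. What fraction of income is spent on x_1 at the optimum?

Let x_1' = x_1−8, x_2' = x_2−2. MRS = (1/4)·x_2'/x_1' = p_1/p_2.
After buying the subsistence bundle (8, 2), a share 0.2 of the remaining income goes to x_1: x_1* = 8 + 0.2·(M − 8p_1 − 2p_2)/p_1.
Discretionary income = 412 − 8·10 − 2·1 = 330; x_1* = 8 + 0.2·330/10 = 14.6; x_2* = 2 + 0.8·330/1 = 266.
Expenditure on x_1: 10·14.6 = 146; share = 0.3544.

share on x_1 = 0.3544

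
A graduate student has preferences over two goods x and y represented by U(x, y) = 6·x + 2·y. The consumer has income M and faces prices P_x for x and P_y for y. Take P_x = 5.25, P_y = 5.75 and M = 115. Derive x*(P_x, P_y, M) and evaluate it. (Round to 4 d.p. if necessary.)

x* = 21.9048

Perfect substitutes: compare marginal utility per dollar. 6/P_x vs 2/P_y → 1.1429 vs 0.3478.
x gives more utility per dollar, so spend all income on x: x* = M/P_x, y* = 0.
Numerically: x* = 21.9048, y* = 0.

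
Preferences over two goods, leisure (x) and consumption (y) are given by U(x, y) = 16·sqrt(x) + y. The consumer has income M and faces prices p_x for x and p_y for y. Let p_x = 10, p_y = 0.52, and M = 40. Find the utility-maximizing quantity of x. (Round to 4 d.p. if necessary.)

Utility is quasi-linear in y; the FOC for x is 8/√x = p_x/p_y.
Thus x* = (8·p_y/p_x)² — independent of M — with the rest of income spent on y.
Plugging in: x* = (8·0.52/10)² = 0.1731.

x* = 0.1731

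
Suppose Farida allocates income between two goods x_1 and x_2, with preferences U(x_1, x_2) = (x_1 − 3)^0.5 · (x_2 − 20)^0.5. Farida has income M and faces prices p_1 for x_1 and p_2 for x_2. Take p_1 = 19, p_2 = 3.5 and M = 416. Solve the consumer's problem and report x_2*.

After buying the subsistence bundle (3, 20), a share 0.5 of the remaining income goes to x_1: x_1* = 3 + 0.5·(M − 3p_1 − 20p_2)/p_1.
Discretionary income = 416 − 3·19 − 20·3.5 = 289; x_2* = 20 + 0.5·289/3.5 = 61.2857.

x_2* = 61.2857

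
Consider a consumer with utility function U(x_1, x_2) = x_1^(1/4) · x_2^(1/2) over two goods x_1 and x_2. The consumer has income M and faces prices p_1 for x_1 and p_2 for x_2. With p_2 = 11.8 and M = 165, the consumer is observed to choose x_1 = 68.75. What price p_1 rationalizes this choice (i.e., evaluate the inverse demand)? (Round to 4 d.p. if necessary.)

p_1 = 0.8

MU_x_1/MU_x_2 = (0.25·x_2)/(0.5·x_1); tangency sets this equal to p_1/p_2.
Rearranging, p_2·x_2 = 2·p_1·x_1. Substituting into the budget gives p_1·x_1·(1 + 2) = M.
Demand: x_1*(p_1,p_2,M) = 1/3·M/p_1 and x_2* = 2/3·M/p_2.
Set x_1* = 68.75 in the demand function and solve for p_1: p_1 = 0.8.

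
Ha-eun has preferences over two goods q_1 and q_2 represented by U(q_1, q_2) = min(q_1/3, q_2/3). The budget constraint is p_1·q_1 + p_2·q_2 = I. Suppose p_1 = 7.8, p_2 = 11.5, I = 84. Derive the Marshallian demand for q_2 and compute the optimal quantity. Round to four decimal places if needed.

Demand: q_1*(p_1,p_2,I) = 3·I/(3·p_1 + 3·p_2), q_2* = 3·I/(3·p_1 + 3·p_2).
Here 3·7.8 + 3·11.5 = 57.9, giving q_2* = 4.3523.

q_2* = 4.3523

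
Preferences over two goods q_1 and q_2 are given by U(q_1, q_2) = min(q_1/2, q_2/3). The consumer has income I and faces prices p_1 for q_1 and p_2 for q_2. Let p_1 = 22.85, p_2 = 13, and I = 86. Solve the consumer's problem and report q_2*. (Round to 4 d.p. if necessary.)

q_2* = 3.046

Demand: q_1*(p_1,p_2,I) = 2·I/(2·p_1 + 3·p_2), q_2* = 3·I/(2·p_1 + 3·p_2).
Here 2·22.85 + 3·13 = 84.7, giving q_2* = 3.046.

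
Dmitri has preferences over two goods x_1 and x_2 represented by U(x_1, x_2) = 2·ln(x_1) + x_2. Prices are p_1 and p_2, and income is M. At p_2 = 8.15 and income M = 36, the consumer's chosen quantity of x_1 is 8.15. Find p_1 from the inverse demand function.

MU_x_1 = 2/x_1, MU_x_2 = 1. Tangency: 2/x_1 = p_1/p_2.
So x_1*(p_1,p_2) = 2·p_2/p_1, independent of income; and x_2* = (M − 2·p_2)/p_2.
Set x_1* = 8.15 in the demand function and solve for p_1: p_1 = 2.

p_1 = 2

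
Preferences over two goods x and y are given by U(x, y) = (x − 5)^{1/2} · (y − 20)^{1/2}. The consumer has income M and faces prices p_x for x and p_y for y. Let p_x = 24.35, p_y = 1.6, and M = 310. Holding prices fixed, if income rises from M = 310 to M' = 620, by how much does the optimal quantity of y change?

This is Cobb-Douglas in (x−5, y−20): tangency gives 0.5·p_y·(y−20) = 0.5·p_x·(x−5).
After buying the subsistence bundle (5, 20), a share 0.5 of the remaining income goes to x: x* = 5 + 0.5·(M − 5p_x − 20p_y)/p_x.
Discretionary income = 310 − 5·24.35 − 20·1.6 = 156.25; y* = 20 + 0.5·156.25/1.6 = 68.8281.
At M' = 620: y* = 165.7031. Change: 165.7031 − 68.8281 = 96.875.

Δy* = 96.875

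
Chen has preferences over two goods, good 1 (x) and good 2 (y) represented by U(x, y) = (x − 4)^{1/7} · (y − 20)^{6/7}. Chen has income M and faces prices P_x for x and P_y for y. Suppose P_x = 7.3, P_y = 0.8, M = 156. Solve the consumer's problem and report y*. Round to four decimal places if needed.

y* = 138.7143

MRS = (1/6)·(y−20)/(x−4). Tangency with P_x/P_y gives y−20 = 6·(P_x/P_y)·(x−4).
Substituting into the budget: x* = 4 + 1/7·(M − 4·P_x − 20·P_y)/P_x, and y* = 20 + 6/7·(…)/P_y.
Discretionary income = 156 − 4·7.3 − 20·0.8 = 110.8; y* = 20 + 6/7·110.8/0.8 = 138.7143.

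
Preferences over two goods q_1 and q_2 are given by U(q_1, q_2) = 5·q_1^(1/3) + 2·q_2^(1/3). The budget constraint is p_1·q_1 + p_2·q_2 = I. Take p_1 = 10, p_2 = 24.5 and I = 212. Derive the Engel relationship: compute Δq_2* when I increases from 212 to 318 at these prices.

Δq_2* = 0.602

MU_q_1 ∝ 5·q_1^(-2/3), MU_q_2 ∝ 2·q_2^(-2/3), so MRS = (5/2)·(q_2/q_1)^(2/3) = p_1/p_2.
Solve for the ratio: q_2/q_1 = [(2/5)·p_1/p_2]^(1.5).
Substitute q_2 = (q_2/q_1)·q_1 into the budget: q_1* = I/(p_1 + p_2·(q_2/q_1)).
Numerically q_2/q_1 = 0.065969, so q_1* = 212/(10 + 24.5·0.065969) = 18.2503 and q_2* = 0.065969·18.2503 = 1.204.
At I' = 318: q_2* = 1.8059. Change: 1.8059 − 1.204 = 0.602.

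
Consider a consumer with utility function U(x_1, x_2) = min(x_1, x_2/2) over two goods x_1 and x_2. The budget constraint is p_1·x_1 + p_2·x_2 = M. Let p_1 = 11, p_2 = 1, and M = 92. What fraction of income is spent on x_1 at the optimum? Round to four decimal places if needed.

share on x_1 = 0.8462

Leontief preferences: the optimum is at the kink where x_1/1 = x_2/2, i.e. x_2 = 2·x_1.
Budget: p_1·x_1 + p_2·2·x_1 = M, so (p_1 + 2·p_2)·x_1 = M.
Demand: x_1*(p_1,p_2,M) = M/(p_1 + 2·p_2), x_2* = 2·M/(p_1 + 2·p_2).
Here 11 + 2·1 = 13, giving x_1* = 7.0769 and x_2* = 14.1538.
Expenditure on x_1: 11·7.0769 = 77.8462; share = 0.8462.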